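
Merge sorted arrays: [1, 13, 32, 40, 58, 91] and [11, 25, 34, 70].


Take 1 from A
Take 11 from B
Take 13 from A
Take 25 from B
Take 32 from A
Take 34 from B
Take 40 from A
Take 58 from A
Take 70 from B

Merged: [1, 11, 13, 25, 32, 34, 40, 58, 70, 91]


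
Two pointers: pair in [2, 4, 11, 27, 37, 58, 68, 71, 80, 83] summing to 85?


lo=0(2)+hi=9(83)=85

Yes: 2+83=85


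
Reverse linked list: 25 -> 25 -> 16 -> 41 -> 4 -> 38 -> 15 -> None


Step 1: curr=25, set curr.next=prev(None) | reversed so far: 25
Step 2: curr=25, set curr.next=prev(25) | reversed so far: 25 -> 25
Step 3: curr=16, set curr.next=prev(25) | reversed so far: 16 -> 25 -> 25
Step 4: curr=41, set curr.next=prev(16) | reversed so far: 41 -> 16 -> 25 -> 25
Step 5: curr=4, set curr.next=prev(41) | reversed so far: 4 -> 41 -> 16 -> 25 -> 25
Step 6: curr=38, set curr.next=prev(4) | reversed so far: 38 -> 4 -> 41 -> 16 -> 25 -> 25
Step 7: curr=15, set curr.next=prev(38) | reversed so far: 15 -> 38 -> 4 -> 41 -> 16 -> 25 -> 25

15 -> 38 -> 4 -> 41 -> 16 -> 25 -> 25 -> None


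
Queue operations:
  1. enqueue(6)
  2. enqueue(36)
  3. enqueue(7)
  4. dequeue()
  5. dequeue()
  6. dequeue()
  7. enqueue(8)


enqueue(6) -> [6]
enqueue(36) -> [6, 36]
enqueue(7) -> [6, 36, 7]
dequeue()->6, [36, 7]
dequeue()->36, [7]
dequeue()->7, []
enqueue(8) -> [8]

Final queue: [8]


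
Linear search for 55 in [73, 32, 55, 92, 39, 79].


i=0: 73!=55
i=1: 32!=55
i=2: 55==55 found!

Found at 2, 3 comps


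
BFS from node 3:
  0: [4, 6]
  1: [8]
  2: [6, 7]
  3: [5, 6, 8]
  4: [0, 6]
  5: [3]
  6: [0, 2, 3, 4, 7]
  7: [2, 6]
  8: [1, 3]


Visit 3, enqueue [5, 6, 8]
Visit 5, enqueue []
Visit 6, enqueue [0, 2, 4, 7]
Visit 8, enqueue [1]
Visit 0, enqueue []
Visit 2, enqueue []
Visit 4, enqueue []
Visit 7, enqueue []
Visit 1, enqueue []

BFS order: [3, 5, 6, 8, 0, 2, 4, 7, 1]


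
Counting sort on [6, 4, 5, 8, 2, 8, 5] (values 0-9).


Input: [6, 4, 5, 8, 2, 8, 5]
Counts: [0, 0, 1, 0, 1, 2, 1, 0, 2, 0]

Sorted: [2, 4, 5, 5, 6, 8, 8]


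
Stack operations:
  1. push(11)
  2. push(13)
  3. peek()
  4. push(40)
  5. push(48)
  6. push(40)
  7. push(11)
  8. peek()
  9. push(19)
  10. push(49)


push(11) -> [11]
push(13) -> [11, 13]
peek()->13
push(40) -> [11, 13, 40]
push(48) -> [11, 13, 40, 48]
push(40) -> [11, 13, 40, 48, 40]
push(11) -> [11, 13, 40, 48, 40, 11]
peek()->11
push(19) -> [11, 13, 40, 48, 40, 11, 19]
push(49) -> [11, 13, 40, 48, 40, 11, 19, 49]

Final stack: [11, 13, 40, 48, 40, 11, 19, 49]


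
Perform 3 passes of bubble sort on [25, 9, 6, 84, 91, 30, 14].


Initial: [25, 9, 6, 84, 91, 30, 14]
Pass 1: [9, 6, 25, 84, 30, 14, 91] (4 swaps)
Pass 2: [6, 9, 25, 30, 14, 84, 91] (3 swaps)
Pass 3: [6, 9, 25, 14, 30, 84, 91] (1 swaps)

After 3 passes: [6, 9, 25, 14, 30, 84, 91]


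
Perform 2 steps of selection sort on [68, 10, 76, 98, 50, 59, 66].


Initial: [68, 10, 76, 98, 50, 59, 66]
Step 1: min=10 at 1
  Swap: [10, 68, 76, 98, 50, 59, 66]
Step 2: min=50 at 4
  Swap: [10, 50, 76, 98, 68, 59, 66]

After 2 steps: [10, 50, 76, 98, 68, 59, 66]


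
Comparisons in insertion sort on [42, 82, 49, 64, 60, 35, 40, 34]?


Algorithm: insertion sort
Input: [42, 82, 49, 64, 60, 35, 40, 34]
Sorted: [34, 35, 40, 42, 49, 60, 64, 82]

26


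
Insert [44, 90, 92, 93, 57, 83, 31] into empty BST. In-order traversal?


Insert 44: root
Insert 90: R from 44
Insert 92: R from 44 -> R from 90
Insert 93: R from 44 -> R from 90 -> R from 92
Insert 57: R from 44 -> L from 90
Insert 83: R from 44 -> L from 90 -> R from 57
Insert 31: L from 44

In-order: [31, 44, 57, 83, 90, 92, 93]


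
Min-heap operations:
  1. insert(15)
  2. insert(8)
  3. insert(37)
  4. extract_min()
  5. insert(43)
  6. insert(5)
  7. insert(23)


insert(15) -> [15]
insert(8) -> [8, 15]
insert(37) -> [8, 15, 37]
extract_min()->8, [15, 37]
insert(43) -> [15, 37, 43]
insert(5) -> [5, 15, 43, 37]
insert(23) -> [5, 15, 43, 37, 23]

Final heap: [5, 15, 43, 37, 23]


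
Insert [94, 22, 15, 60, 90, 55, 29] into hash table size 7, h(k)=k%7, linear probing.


Insert 94: h=3 -> slot 3
Insert 22: h=1 -> slot 1
Insert 15: h=1, 1 probes -> slot 2
Insert 60: h=4 -> slot 4
Insert 90: h=6 -> slot 6
Insert 55: h=6, 1 probes -> slot 0
Insert 29: h=1, 4 probes -> slot 5

Table: [55, 22, 15, 94, 60, 29, 90]


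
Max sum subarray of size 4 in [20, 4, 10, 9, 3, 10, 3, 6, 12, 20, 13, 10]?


[0:4]: 43
[1:5]: 26
[2:6]: 32
[3:7]: 25
[4:8]: 22
[5:9]: 31
[6:10]: 41
[7:11]: 51
[8:12]: 55

Max: 55 at [8:12]


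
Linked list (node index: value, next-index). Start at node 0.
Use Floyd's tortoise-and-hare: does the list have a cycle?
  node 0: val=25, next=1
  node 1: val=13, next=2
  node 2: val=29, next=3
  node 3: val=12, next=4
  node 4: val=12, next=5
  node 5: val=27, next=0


Floyd's tortoise (slow, +1) and hare (fast, +2):
  init: slow=0, fast=0
  step 1: slow=1, fast=2
  step 2: slow=2, fast=4
  step 3: slow=3, fast=0
  step 4: slow=4, fast=2
  step 5: slow=5, fast=4
  step 6: slow=0, fast=0
  slow == fast at node 0: cycle detected

Cycle: yes


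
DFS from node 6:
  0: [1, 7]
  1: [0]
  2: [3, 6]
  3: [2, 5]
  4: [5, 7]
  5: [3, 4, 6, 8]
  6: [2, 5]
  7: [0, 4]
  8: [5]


Visit 6, push [5, 2]
Visit 2, push [3]
Visit 3, push [5]
Visit 5, push [8, 4]
Visit 4, push [7]
Visit 7, push [0]
Visit 0, push [1]
Visit 1, push []
Visit 8, push []

DFS order: [6, 2, 3, 5, 4, 7, 0, 1, 8]


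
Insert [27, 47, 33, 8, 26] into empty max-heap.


Insert 27: [27]
Insert 47: [47, 27]
Insert 33: [47, 27, 33]
Insert 8: [47, 27, 33, 8]
Insert 26: [47, 27, 33, 8, 26]

Final heap: [47, 27, 33, 8, 26]


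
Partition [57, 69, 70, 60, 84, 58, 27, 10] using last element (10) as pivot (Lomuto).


Pivot: 10
Place pivot at 0: [10, 69, 70, 60, 84, 58, 27, 57]

Partitioned: [10, 69, 70, 60, 84, 58, 27, 57]


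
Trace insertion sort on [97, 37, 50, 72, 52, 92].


Initial: [97, 37, 50, 72, 52, 92]
Insert 37: [37, 97, 50, 72, 52, 92]
Insert 50: [37, 50, 97, 72, 52, 92]
Insert 72: [37, 50, 72, 97, 52, 92]
Insert 52: [37, 50, 52, 72, 97, 92]
Insert 92: [37, 50, 52, 72, 92, 97]

Sorted: [37, 50, 52, 72, 92, 97]


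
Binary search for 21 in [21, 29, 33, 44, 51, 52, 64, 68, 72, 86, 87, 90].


Step 1: lo=0, hi=11, mid=5, val=52
Step 2: lo=0, hi=4, mid=2, val=33
Step 3: lo=0, hi=1, mid=0, val=21

Found at index 0


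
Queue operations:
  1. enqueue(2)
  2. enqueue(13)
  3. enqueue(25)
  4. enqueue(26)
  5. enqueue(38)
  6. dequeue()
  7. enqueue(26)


enqueue(2) -> [2]
enqueue(13) -> [2, 13]
enqueue(25) -> [2, 13, 25]
enqueue(26) -> [2, 13, 25, 26]
enqueue(38) -> [2, 13, 25, 26, 38]
dequeue()->2, [13, 25, 26, 38]
enqueue(26) -> [13, 25, 26, 38, 26]

Final queue: [13, 25, 26, 38, 26]


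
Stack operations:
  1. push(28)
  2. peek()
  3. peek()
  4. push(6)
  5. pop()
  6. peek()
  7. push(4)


push(28) -> [28]
peek()->28
peek()->28
push(6) -> [28, 6]
pop()->6, [28]
peek()->28
push(4) -> [28, 4]

Final stack: [28, 4]


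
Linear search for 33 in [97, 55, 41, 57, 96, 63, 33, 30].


i=0: 97!=33
i=1: 55!=33
i=2: 41!=33
i=3: 57!=33
i=4: 96!=33
i=5: 63!=33
i=6: 33==33 found!

Found at 6, 7 comps


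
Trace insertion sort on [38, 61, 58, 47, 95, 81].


Initial: [38, 61, 58, 47, 95, 81]
Insert 61: [38, 61, 58, 47, 95, 81]
Insert 58: [38, 58, 61, 47, 95, 81]
Insert 47: [38, 47, 58, 61, 95, 81]
Insert 95: [38, 47, 58, 61, 95, 81]
Insert 81: [38, 47, 58, 61, 81, 95]

Sorted: [38, 47, 58, 61, 81, 95]


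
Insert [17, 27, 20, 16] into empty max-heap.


Insert 17: [17]
Insert 27: [27, 17]
Insert 20: [27, 17, 20]
Insert 16: [27, 17, 20, 16]

Final heap: [27, 17, 20, 16]


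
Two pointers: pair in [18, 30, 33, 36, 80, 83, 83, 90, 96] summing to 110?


lo=0(18)+hi=8(96)=114
lo=0(18)+hi=7(90)=108
lo=1(30)+hi=7(90)=120
lo=1(30)+hi=6(83)=113
lo=1(30)+hi=5(83)=113
lo=1(30)+hi=4(80)=110

Yes: 30+80=110


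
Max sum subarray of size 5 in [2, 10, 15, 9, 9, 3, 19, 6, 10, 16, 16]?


[0:5]: 45
[1:6]: 46
[2:7]: 55
[3:8]: 46
[4:9]: 47
[5:10]: 54
[6:11]: 67

Max: 67 at [6:11]


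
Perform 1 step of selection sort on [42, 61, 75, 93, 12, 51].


Initial: [42, 61, 75, 93, 12, 51]
Step 1: min=12 at 4
  Swap: [12, 61, 75, 93, 42, 51]

After 1 step: [12, 61, 75, 93, 42, 51]


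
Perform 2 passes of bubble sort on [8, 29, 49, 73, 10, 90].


Initial: [8, 29, 49, 73, 10, 90]
Pass 1: [8, 29, 49, 10, 73, 90] (1 swaps)
Pass 2: [8, 29, 10, 49, 73, 90] (1 swaps)

After 2 passes: [8, 29, 10, 49, 73, 90]


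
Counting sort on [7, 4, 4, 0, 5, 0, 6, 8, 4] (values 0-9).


Input: [7, 4, 4, 0, 5, 0, 6, 8, 4]
Counts: [2, 0, 0, 0, 3, 1, 1, 1, 1, 0]

Sorted: [0, 0, 4, 4, 4, 5, 6, 7, 8]


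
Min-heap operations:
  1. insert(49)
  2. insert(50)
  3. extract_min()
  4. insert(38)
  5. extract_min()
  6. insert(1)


insert(49) -> [49]
insert(50) -> [49, 50]
extract_min()->49, [50]
insert(38) -> [38, 50]
extract_min()->38, [50]
insert(1) -> [1, 50]

Final heap: [1, 50]


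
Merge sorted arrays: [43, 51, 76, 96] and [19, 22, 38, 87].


Take 19 from B
Take 22 from B
Take 38 from B
Take 43 from A
Take 51 from A
Take 76 from A
Take 87 from B

Merged: [19, 22, 38, 43, 51, 76, 87, 96]


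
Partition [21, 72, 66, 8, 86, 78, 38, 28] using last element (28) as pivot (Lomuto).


Pivot: 28
  21 <= 28: advance i (no swap)
  8 <= 28: swap -> [21, 8, 66, 72, 86, 78, 38, 28]
Place pivot at 2: [21, 8, 28, 72, 86, 78, 38, 66]

Partitioned: [21, 8, 28, 72, 86, 78, 38, 66]


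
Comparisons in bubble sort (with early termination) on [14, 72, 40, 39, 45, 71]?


Algorithm: bubble sort (with early termination)
Input: [14, 72, 40, 39, 45, 71]
Sorted: [14, 39, 40, 45, 71, 72]

12


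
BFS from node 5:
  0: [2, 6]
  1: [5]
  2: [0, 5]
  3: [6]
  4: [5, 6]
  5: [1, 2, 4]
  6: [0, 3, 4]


Visit 5, enqueue [1, 2, 4]
Visit 1, enqueue []
Visit 2, enqueue [0]
Visit 4, enqueue [6]
Visit 0, enqueue []
Visit 6, enqueue [3]
Visit 3, enqueue []

BFS order: [5, 1, 2, 4, 0, 6, 3]


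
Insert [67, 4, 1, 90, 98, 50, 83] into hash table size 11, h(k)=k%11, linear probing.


Insert 67: h=1 -> slot 1
Insert 4: h=4 -> slot 4
Insert 1: h=1, 1 probes -> slot 2
Insert 90: h=2, 1 probes -> slot 3
Insert 98: h=10 -> slot 10
Insert 50: h=6 -> slot 6
Insert 83: h=6, 1 probes -> slot 7

Table: [None, 67, 1, 90, 4, None, 50, 83, None, None, 98]


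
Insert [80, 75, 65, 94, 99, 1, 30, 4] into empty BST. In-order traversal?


Insert 80: root
Insert 75: L from 80
Insert 65: L from 80 -> L from 75
Insert 94: R from 80
Insert 99: R from 80 -> R from 94
Insert 1: L from 80 -> L from 75 -> L from 65
Insert 30: L from 80 -> L from 75 -> L from 65 -> R from 1
Insert 4: L from 80 -> L from 75 -> L from 65 -> R from 1 -> L from 30

In-order: [1, 4, 30, 65, 75, 80, 94, 99]


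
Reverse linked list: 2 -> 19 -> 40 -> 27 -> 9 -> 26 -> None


Step 1: curr=2, set curr.next=prev(None) | reversed so far: 2
Step 2: curr=19, set curr.next=prev(2) | reversed so far: 19 -> 2
Step 3: curr=40, set curr.next=prev(19) | reversed so far: 40 -> 19 -> 2
Step 4: curr=27, set curr.next=prev(40) | reversed so far: 27 -> 40 -> 19 -> 2
Step 5: curr=9, set curr.next=prev(27) | reversed so far: 9 -> 27 -> 40 -> 19 -> 2
Step 6: curr=26, set curr.next=prev(9) | reversed so far: 26 -> 9 -> 27 -> 40 -> 19 -> 2

26 -> 9 -> 27 -> 40 -> 19 -> 2 -> None


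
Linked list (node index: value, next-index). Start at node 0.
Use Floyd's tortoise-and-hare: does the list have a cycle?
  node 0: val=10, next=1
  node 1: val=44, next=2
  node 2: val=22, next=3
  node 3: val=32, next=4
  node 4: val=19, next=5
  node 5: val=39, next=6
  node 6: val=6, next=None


Floyd's tortoise (slow, +1) and hare (fast, +2):
  init: slow=0, fast=0
  step 1: slow=1, fast=2
  step 2: slow=2, fast=4
  step 3: slow=3, fast=6
  step 4: fast -> None, no cycle

Cycle: no


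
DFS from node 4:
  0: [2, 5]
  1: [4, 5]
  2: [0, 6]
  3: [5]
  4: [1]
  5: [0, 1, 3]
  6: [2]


Visit 4, push [1]
Visit 1, push [5]
Visit 5, push [3, 0]
Visit 0, push [2]
Visit 2, push [6]
Visit 6, push []
Visit 3, push []

DFS order: [4, 1, 5, 0, 2, 6, 3]


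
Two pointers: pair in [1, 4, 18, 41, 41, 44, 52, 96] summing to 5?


lo=0(1)+hi=7(96)=97
lo=0(1)+hi=6(52)=53
lo=0(1)+hi=5(44)=45
lo=0(1)+hi=4(41)=42
lo=0(1)+hi=3(41)=42
lo=0(1)+hi=2(18)=19
lo=0(1)+hi=1(4)=5

Yes: 1+4=5


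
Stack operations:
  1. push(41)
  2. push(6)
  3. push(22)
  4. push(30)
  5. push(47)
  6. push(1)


push(41) -> [41]
push(6) -> [41, 6]
push(22) -> [41, 6, 22]
push(30) -> [41, 6, 22, 30]
push(47) -> [41, 6, 22, 30, 47]
push(1) -> [41, 6, 22, 30, 47, 1]

Final stack: [41, 6, 22, 30, 47, 1]


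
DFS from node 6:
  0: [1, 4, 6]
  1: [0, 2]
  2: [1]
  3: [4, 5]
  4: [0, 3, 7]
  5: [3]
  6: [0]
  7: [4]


Visit 6, push [0]
Visit 0, push [4, 1]
Visit 1, push [2]
Visit 2, push []
Visit 4, push [7, 3]
Visit 3, push [5]
Visit 5, push []
Visit 7, push []

DFS order: [6, 0, 1, 2, 4, 3, 5, 7]


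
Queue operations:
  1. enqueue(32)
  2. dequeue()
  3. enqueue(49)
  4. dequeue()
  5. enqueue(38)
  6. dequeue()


enqueue(32) -> [32]
dequeue()->32, []
enqueue(49) -> [49]
dequeue()->49, []
enqueue(38) -> [38]
dequeue()->38, []

Final queue: []


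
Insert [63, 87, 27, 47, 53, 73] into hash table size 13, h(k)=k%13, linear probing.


Insert 63: h=11 -> slot 11
Insert 87: h=9 -> slot 9
Insert 27: h=1 -> slot 1
Insert 47: h=8 -> slot 8
Insert 53: h=1, 1 probes -> slot 2
Insert 73: h=8, 2 probes -> slot 10

Table: [None, 27, 53, None, None, None, None, None, 47, 87, 73, 63, None]


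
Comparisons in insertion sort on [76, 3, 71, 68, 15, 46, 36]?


Algorithm: insertion sort
Input: [76, 3, 71, 68, 15, 46, 36]
Sorted: [3, 15, 36, 46, 68, 71, 76]

19


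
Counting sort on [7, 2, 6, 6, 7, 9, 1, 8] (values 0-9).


Input: [7, 2, 6, 6, 7, 9, 1, 8]
Counts: [0, 1, 1, 0, 0, 0, 2, 2, 1, 1]

Sorted: [1, 2, 6, 6, 7, 7, 8, 9]


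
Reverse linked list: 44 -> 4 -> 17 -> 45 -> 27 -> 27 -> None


Step 1: curr=44, set curr.next=prev(None) | reversed so far: 44
Step 2: curr=4, set curr.next=prev(44) | reversed so far: 4 -> 44
Step 3: curr=17, set curr.next=prev(4) | reversed so far: 17 -> 4 -> 44
Step 4: curr=45, set curr.next=prev(17) | reversed so far: 45 -> 17 -> 4 -> 44
Step 5: curr=27, set curr.next=prev(45) | reversed so far: 27 -> 45 -> 17 -> 4 -> 44
Step 6: curr=27, set curr.next=prev(27) | reversed so far: 27 -> 27 -> 45 -> 17 -> 4 -> 44

27 -> 27 -> 45 -> 17 -> 4 -> 44 -> None


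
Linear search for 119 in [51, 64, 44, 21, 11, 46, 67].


i=0: 51!=119
i=1: 64!=119
i=2: 44!=119
i=3: 21!=119
i=4: 11!=119
i=5: 46!=119
i=6: 67!=119

Not found, 7 comps


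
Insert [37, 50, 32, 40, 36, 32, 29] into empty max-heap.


Insert 37: [37]
Insert 50: [50, 37]
Insert 32: [50, 37, 32]
Insert 40: [50, 40, 32, 37]
Insert 36: [50, 40, 32, 37, 36]
Insert 32: [50, 40, 32, 37, 36, 32]
Insert 29: [50, 40, 32, 37, 36, 32, 29]

Final heap: [50, 40, 32, 37, 36, 32, 29]


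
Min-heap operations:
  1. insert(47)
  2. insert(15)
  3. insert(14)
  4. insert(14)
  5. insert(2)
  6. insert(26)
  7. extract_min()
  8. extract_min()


insert(47) -> [47]
insert(15) -> [15, 47]
insert(14) -> [14, 47, 15]
insert(14) -> [14, 14, 15, 47]
insert(2) -> [2, 14, 15, 47, 14]
insert(26) -> [2, 14, 15, 47, 14, 26]
extract_min()->2, [14, 14, 15, 47, 26]
extract_min()->14, [14, 26, 15, 47]

Final heap: [14, 26, 15, 47]


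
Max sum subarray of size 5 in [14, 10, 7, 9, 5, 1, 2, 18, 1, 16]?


[0:5]: 45
[1:6]: 32
[2:7]: 24
[3:8]: 35
[4:9]: 27
[5:10]: 38

Max: 45 at [0:5]


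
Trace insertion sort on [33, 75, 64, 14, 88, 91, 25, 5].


Initial: [33, 75, 64, 14, 88, 91, 25, 5]
Insert 75: [33, 75, 64, 14, 88, 91, 25, 5]
Insert 64: [33, 64, 75, 14, 88, 91, 25, 5]
Insert 14: [14, 33, 64, 75, 88, 91, 25, 5]
Insert 88: [14, 33, 64, 75, 88, 91, 25, 5]
Insert 91: [14, 33, 64, 75, 88, 91, 25, 5]
Insert 25: [14, 25, 33, 64, 75, 88, 91, 5]
Insert 5: [5, 14, 25, 33, 64, 75, 88, 91]

Sorted: [5, 14, 25, 33, 64, 75, 88, 91]


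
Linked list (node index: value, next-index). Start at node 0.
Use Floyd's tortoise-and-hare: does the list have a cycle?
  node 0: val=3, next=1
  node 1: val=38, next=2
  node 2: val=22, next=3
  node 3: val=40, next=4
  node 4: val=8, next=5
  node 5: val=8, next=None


Floyd's tortoise (slow, +1) and hare (fast, +2):
  init: slow=0, fast=0
  step 1: slow=1, fast=2
  step 2: slow=2, fast=4
  step 3: fast 4->5->None, no cycle

Cycle: no


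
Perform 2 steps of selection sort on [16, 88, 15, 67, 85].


Initial: [16, 88, 15, 67, 85]
Step 1: min=15 at 2
  Swap: [15, 88, 16, 67, 85]
Step 2: min=16 at 2
  Swap: [15, 16, 88, 67, 85]

After 2 steps: [15, 16, 88, 67, 85]


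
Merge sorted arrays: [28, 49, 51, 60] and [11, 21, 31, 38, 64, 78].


Take 11 from B
Take 21 from B
Take 28 from A
Take 31 from B
Take 38 from B
Take 49 from A
Take 51 from A
Take 60 from A

Merged: [11, 21, 28, 31, 38, 49, 51, 60, 64, 78]


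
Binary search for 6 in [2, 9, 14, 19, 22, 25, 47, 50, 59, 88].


Step 1: lo=0, hi=9, mid=4, val=22
Step 2: lo=0, hi=3, mid=1, val=9
Step 3: lo=0, hi=0, mid=0, val=2

Not found


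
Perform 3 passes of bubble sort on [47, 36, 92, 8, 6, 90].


Initial: [47, 36, 92, 8, 6, 90]
Pass 1: [36, 47, 8, 6, 90, 92] (4 swaps)
Pass 2: [36, 8, 6, 47, 90, 92] (2 swaps)
Pass 3: [8, 6, 36, 47, 90, 92] (2 swaps)

After 3 passes: [8, 6, 36, 47, 90, 92]


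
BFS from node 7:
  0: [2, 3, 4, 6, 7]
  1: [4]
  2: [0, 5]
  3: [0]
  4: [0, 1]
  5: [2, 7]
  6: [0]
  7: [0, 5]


Visit 7, enqueue [0, 5]
Visit 0, enqueue [2, 3, 4, 6]
Visit 5, enqueue []
Visit 2, enqueue []
Visit 3, enqueue []
Visit 4, enqueue [1]
Visit 6, enqueue []
Visit 1, enqueue []

BFS order: [7, 0, 5, 2, 3, 4, 6, 1]


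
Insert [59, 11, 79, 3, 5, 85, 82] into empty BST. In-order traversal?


Insert 59: root
Insert 11: L from 59
Insert 79: R from 59
Insert 3: L from 59 -> L from 11
Insert 5: L from 59 -> L from 11 -> R from 3
Insert 85: R from 59 -> R from 79
Insert 82: R from 59 -> R from 79 -> L from 85

In-order: [3, 5, 11, 59, 79, 82, 85]


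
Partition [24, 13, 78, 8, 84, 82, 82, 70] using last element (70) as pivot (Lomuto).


Pivot: 70
  24 <= 70: advance i (no swap)
  13 <= 70: advance i (no swap)
  8 <= 70: swap -> [24, 13, 8, 78, 84, 82, 82, 70]
Place pivot at 3: [24, 13, 8, 70, 84, 82, 82, 78]

Partitioned: [24, 13, 8, 70, 84, 82, 82, 78]


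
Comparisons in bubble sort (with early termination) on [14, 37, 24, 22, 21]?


Algorithm: bubble sort (with early termination)
Input: [14, 37, 24, 22, 21]
Sorted: [14, 21, 22, 24, 37]

10


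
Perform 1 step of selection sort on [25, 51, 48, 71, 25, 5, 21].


Initial: [25, 51, 48, 71, 25, 5, 21]
Step 1: min=5 at 5
  Swap: [5, 51, 48, 71, 25, 25, 21]

After 1 step: [5, 51, 48, 71, 25, 25, 21]


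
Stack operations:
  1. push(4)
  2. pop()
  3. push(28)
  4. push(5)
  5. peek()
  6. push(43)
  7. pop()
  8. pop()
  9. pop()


push(4) -> [4]
pop()->4, []
push(28) -> [28]
push(5) -> [28, 5]
peek()->5
push(43) -> [28, 5, 43]
pop()->43, [28, 5]
pop()->5, [28]
pop()->28, []

Final stack: []


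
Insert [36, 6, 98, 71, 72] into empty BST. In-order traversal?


Insert 36: root
Insert 6: L from 36
Insert 98: R from 36
Insert 71: R from 36 -> L from 98
Insert 72: R from 36 -> L from 98 -> R from 71

In-order: [6, 36, 71, 72, 98]


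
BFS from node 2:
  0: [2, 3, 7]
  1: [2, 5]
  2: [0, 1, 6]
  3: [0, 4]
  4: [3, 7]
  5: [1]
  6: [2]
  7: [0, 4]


Visit 2, enqueue [0, 1, 6]
Visit 0, enqueue [3, 7]
Visit 1, enqueue [5]
Visit 6, enqueue []
Visit 3, enqueue [4]
Visit 7, enqueue []
Visit 5, enqueue []
Visit 4, enqueue []

BFS order: [2, 0, 1, 6, 3, 7, 5, 4]


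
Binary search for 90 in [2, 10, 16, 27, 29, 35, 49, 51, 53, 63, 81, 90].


Step 1: lo=0, hi=11, mid=5, val=35
Step 2: lo=6, hi=11, mid=8, val=53
Step 3: lo=9, hi=11, mid=10, val=81
Step 4: lo=11, hi=11, mid=11, val=90

Found at index 11


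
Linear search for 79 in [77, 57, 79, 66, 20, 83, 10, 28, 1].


i=0: 77!=79
i=1: 57!=79
i=2: 79==79 found!

Found at 2, 3 comps


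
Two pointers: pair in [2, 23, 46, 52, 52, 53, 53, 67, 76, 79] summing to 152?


lo=0(2)+hi=9(79)=81
lo=1(23)+hi=9(79)=102
lo=2(46)+hi=9(79)=125
lo=3(52)+hi=9(79)=131
lo=4(52)+hi=9(79)=131
lo=5(53)+hi=9(79)=132
lo=6(53)+hi=9(79)=132
lo=7(67)+hi=9(79)=146
lo=8(76)+hi=9(79)=155

No pair found


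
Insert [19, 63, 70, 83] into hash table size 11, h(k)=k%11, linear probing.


Insert 19: h=8 -> slot 8
Insert 63: h=8, 1 probes -> slot 9
Insert 70: h=4 -> slot 4
Insert 83: h=6 -> slot 6

Table: [None, None, None, None, 70, None, 83, None, 19, 63, None]


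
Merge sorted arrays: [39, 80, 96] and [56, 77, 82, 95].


Take 39 from A
Take 56 from B
Take 77 from B
Take 80 from A
Take 82 from B
Take 95 from B

Merged: [39, 56, 77, 80, 82, 95, 96]


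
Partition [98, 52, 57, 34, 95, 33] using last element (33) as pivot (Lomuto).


Pivot: 33
Place pivot at 0: [33, 52, 57, 34, 95, 98]

Partitioned: [33, 52, 57, 34, 95, 98]


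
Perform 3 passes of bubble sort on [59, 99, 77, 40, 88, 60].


Initial: [59, 99, 77, 40, 88, 60]
Pass 1: [59, 77, 40, 88, 60, 99] (4 swaps)
Pass 2: [59, 40, 77, 60, 88, 99] (2 swaps)
Pass 3: [40, 59, 60, 77, 88, 99] (2 swaps)

After 3 passes: [40, 59, 60, 77, 88, 99]


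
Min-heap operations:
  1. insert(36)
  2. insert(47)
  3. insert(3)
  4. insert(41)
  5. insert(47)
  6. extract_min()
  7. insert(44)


insert(36) -> [36]
insert(47) -> [36, 47]
insert(3) -> [3, 47, 36]
insert(41) -> [3, 41, 36, 47]
insert(47) -> [3, 41, 36, 47, 47]
extract_min()->3, [36, 41, 47, 47]
insert(44) -> [36, 41, 47, 47, 44]

Final heap: [36, 41, 47, 47, 44]


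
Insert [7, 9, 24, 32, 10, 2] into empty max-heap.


Insert 7: [7]
Insert 9: [9, 7]
Insert 24: [24, 7, 9]
Insert 32: [32, 24, 9, 7]
Insert 10: [32, 24, 9, 7, 10]
Insert 2: [32, 24, 9, 7, 10, 2]

Final heap: [32, 24, 9, 7, 10, 2]


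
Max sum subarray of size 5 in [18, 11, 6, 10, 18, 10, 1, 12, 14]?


[0:5]: 63
[1:6]: 55
[2:7]: 45
[3:8]: 51
[4:9]: 55

Max: 63 at [0:5]


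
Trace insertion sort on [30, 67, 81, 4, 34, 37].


Initial: [30, 67, 81, 4, 34, 37]
Insert 67: [30, 67, 81, 4, 34, 37]
Insert 81: [30, 67, 81, 4, 34, 37]
Insert 4: [4, 30, 67, 81, 34, 37]
Insert 34: [4, 30, 34, 67, 81, 37]
Insert 37: [4, 30, 34, 37, 67, 81]

Sorted: [4, 30, 34, 37, 67, 81]


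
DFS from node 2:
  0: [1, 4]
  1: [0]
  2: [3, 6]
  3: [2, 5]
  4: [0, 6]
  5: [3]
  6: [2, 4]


Visit 2, push [6, 3]
Visit 3, push [5]
Visit 5, push []
Visit 6, push [4]
Visit 4, push [0]
Visit 0, push [1]
Visit 1, push []

DFS order: [2, 3, 5, 6, 4, 0, 1]


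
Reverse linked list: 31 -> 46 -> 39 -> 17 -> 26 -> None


Step 1: curr=31, set curr.next=prev(None) | reversed so far: 31
Step 2: curr=46, set curr.next=prev(31) | reversed so far: 46 -> 31
Step 3: curr=39, set curr.next=prev(46) | reversed so far: 39 -> 46 -> 31
Step 4: curr=17, set curr.next=prev(39) | reversed so far: 17 -> 39 -> 46 -> 31
Step 5: curr=26, set curr.next=prev(17) | reversed so far: 26 -> 17 -> 39 -> 46 -> 31

26 -> 17 -> 39 -> 46 -> 31 -> None


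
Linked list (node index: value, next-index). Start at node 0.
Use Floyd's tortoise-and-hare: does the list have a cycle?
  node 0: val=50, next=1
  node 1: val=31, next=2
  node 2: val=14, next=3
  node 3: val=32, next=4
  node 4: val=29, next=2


Floyd's tortoise (slow, +1) and hare (fast, +2):
  init: slow=0, fast=0
  step 1: slow=1, fast=2
  step 2: slow=2, fast=4
  step 3: slow=3, fast=3
  slow == fast at node 3: cycle detected

Cycle: yes


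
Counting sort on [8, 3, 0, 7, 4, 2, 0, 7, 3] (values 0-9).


Input: [8, 3, 0, 7, 4, 2, 0, 7, 3]
Counts: [2, 0, 1, 2, 1, 0, 0, 2, 1, 0]

Sorted: [0, 0, 2, 3, 3, 4, 7, 7, 8]


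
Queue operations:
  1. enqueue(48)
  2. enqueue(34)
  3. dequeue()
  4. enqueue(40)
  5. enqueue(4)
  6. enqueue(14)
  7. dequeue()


enqueue(48) -> [48]
enqueue(34) -> [48, 34]
dequeue()->48, [34]
enqueue(40) -> [34, 40]
enqueue(4) -> [34, 40, 4]
enqueue(14) -> [34, 40, 4, 14]
dequeue()->34, [40, 4, 14]

Final queue: [40, 4, 14]


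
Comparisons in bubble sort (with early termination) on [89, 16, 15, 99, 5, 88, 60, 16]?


Algorithm: bubble sort (with early termination)
Input: [89, 16, 15, 99, 5, 88, 60, 16]
Sorted: [5, 15, 16, 16, 60, 88, 89, 99]

25


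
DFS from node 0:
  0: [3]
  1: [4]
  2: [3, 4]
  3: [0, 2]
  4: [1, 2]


Visit 0, push [3]
Visit 3, push [2]
Visit 2, push [4]
Visit 4, push [1]
Visit 1, push []

DFS order: [0, 3, 2, 4, 1]


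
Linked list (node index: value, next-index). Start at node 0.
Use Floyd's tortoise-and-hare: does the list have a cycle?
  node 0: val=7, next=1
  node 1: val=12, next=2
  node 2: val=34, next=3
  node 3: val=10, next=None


Floyd's tortoise (slow, +1) and hare (fast, +2):
  init: slow=0, fast=0
  step 1: slow=1, fast=2
  step 2: fast 2->3->None, no cycle

Cycle: no


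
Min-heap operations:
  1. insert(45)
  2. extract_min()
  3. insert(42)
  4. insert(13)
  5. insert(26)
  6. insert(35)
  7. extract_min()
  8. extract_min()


insert(45) -> [45]
extract_min()->45, []
insert(42) -> [42]
insert(13) -> [13, 42]
insert(26) -> [13, 42, 26]
insert(35) -> [13, 35, 26, 42]
extract_min()->13, [26, 35, 42]
extract_min()->26, [35, 42]

Final heap: [35, 42]


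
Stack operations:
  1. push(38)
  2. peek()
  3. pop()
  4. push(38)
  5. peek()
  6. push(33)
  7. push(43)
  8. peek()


push(38) -> [38]
peek()->38
pop()->38, []
push(38) -> [38]
peek()->38
push(33) -> [38, 33]
push(43) -> [38, 33, 43]
peek()->43

Final stack: [38, 33, 43]


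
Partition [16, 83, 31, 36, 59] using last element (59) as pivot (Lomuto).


Pivot: 59
  16 <= 59: advance i (no swap)
  31 <= 59: swap -> [16, 31, 83, 36, 59]
  36 <= 59: swap -> [16, 31, 36, 83, 59]
Place pivot at 3: [16, 31, 36, 59, 83]

Partitioned: [16, 31, 36, 59, 83]


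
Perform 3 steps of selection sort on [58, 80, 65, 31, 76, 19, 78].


Initial: [58, 80, 65, 31, 76, 19, 78]
Step 1: min=19 at 5
  Swap: [19, 80, 65, 31, 76, 58, 78]
Step 2: min=31 at 3
  Swap: [19, 31, 65, 80, 76, 58, 78]
Step 3: min=58 at 5
  Swap: [19, 31, 58, 80, 76, 65, 78]

After 3 steps: [19, 31, 58, 80, 76, 65, 78]


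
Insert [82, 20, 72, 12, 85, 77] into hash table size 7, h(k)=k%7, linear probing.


Insert 82: h=5 -> slot 5
Insert 20: h=6 -> slot 6
Insert 72: h=2 -> slot 2
Insert 12: h=5, 2 probes -> slot 0
Insert 85: h=1 -> slot 1
Insert 77: h=0, 3 probes -> slot 3

Table: [12, 85, 72, 77, None, 82, 20]


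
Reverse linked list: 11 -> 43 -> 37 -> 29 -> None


Step 1: curr=11, set curr.next=prev(None) | reversed so far: 11
Step 2: curr=43, set curr.next=prev(11) | reversed so far: 43 -> 11
Step 3: curr=37, set curr.next=prev(43) | reversed so far: 37 -> 43 -> 11
Step 4: curr=29, set curr.next=prev(37) | reversed so far: 29 -> 37 -> 43 -> 11

29 -> 37 -> 43 -> 11 -> None


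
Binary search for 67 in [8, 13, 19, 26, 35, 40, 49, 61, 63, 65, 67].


Step 1: lo=0, hi=10, mid=5, val=40
Step 2: lo=6, hi=10, mid=8, val=63
Step 3: lo=9, hi=10, mid=9, val=65
Step 4: lo=10, hi=10, mid=10, val=67

Found at index 10


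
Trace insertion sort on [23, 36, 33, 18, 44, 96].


Initial: [23, 36, 33, 18, 44, 96]
Insert 36: [23, 36, 33, 18, 44, 96]
Insert 33: [23, 33, 36, 18, 44, 96]
Insert 18: [18, 23, 33, 36, 44, 96]
Insert 44: [18, 23, 33, 36, 44, 96]
Insert 96: [18, 23, 33, 36, 44, 96]

Sorted: [18, 23, 33, 36, 44, 96]


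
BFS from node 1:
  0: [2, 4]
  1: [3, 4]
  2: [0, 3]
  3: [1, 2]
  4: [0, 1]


Visit 1, enqueue [3, 4]
Visit 3, enqueue [2]
Visit 4, enqueue [0]
Visit 2, enqueue []
Visit 0, enqueue []

BFS order: [1, 3, 4, 2, 0]


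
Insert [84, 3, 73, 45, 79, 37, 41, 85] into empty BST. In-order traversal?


Insert 84: root
Insert 3: L from 84
Insert 73: L from 84 -> R from 3
Insert 45: L from 84 -> R from 3 -> L from 73
Insert 79: L from 84 -> R from 3 -> R from 73
Insert 37: L from 84 -> R from 3 -> L from 73 -> L from 45
Insert 41: L from 84 -> R from 3 -> L from 73 -> L from 45 -> R from 37
Insert 85: R from 84

In-order: [3, 37, 41, 45, 73, 79, 84, 85]


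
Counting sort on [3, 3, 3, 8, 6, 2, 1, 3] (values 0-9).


Input: [3, 3, 3, 8, 6, 2, 1, 3]
Counts: [0, 1, 1, 4, 0, 0, 1, 0, 1, 0]

Sorted: [1, 2, 3, 3, 3, 3, 6, 8]


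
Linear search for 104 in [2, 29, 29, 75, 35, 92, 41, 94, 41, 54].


i=0: 2!=104
i=1: 29!=104
i=2: 29!=104
i=3: 75!=104
i=4: 35!=104
i=5: 92!=104
i=6: 41!=104
i=7: 94!=104
i=8: 41!=104
i=9: 54!=104

Not found, 10 comps


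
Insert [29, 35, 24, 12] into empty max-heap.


Insert 29: [29]
Insert 35: [35, 29]
Insert 24: [35, 29, 24]
Insert 12: [35, 29, 24, 12]

Final heap: [35, 29, 24, 12]


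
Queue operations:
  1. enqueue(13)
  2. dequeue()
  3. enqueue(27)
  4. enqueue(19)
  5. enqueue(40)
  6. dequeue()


enqueue(13) -> [13]
dequeue()->13, []
enqueue(27) -> [27]
enqueue(19) -> [27, 19]
enqueue(40) -> [27, 19, 40]
dequeue()->27, [19, 40]

Final queue: [19, 40]


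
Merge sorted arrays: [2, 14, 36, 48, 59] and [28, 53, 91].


Take 2 from A
Take 14 from A
Take 28 from B
Take 36 from A
Take 48 from A
Take 53 from B
Take 59 from A

Merged: [2, 14, 28, 36, 48, 53, 59, 91]


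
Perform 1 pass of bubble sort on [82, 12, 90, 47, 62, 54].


Initial: [82, 12, 90, 47, 62, 54]
Pass 1: [12, 82, 47, 62, 54, 90] (4 swaps)

After 1 pass: [12, 82, 47, 62, 54, 90]


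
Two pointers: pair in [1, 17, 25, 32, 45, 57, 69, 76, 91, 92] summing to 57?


lo=0(1)+hi=9(92)=93
lo=0(1)+hi=8(91)=92
lo=0(1)+hi=7(76)=77
lo=0(1)+hi=6(69)=70
lo=0(1)+hi=5(57)=58
lo=0(1)+hi=4(45)=46
lo=1(17)+hi=4(45)=62
lo=1(17)+hi=3(32)=49
lo=2(25)+hi=3(32)=57

Yes: 25+32=57


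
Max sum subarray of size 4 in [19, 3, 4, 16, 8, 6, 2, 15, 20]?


[0:4]: 42
[1:5]: 31
[2:6]: 34
[3:7]: 32
[4:8]: 31
[5:9]: 43

Max: 43 at [5:9]


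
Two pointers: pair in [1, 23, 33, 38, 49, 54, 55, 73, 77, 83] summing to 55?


lo=0(1)+hi=9(83)=84
lo=0(1)+hi=8(77)=78
lo=0(1)+hi=7(73)=74
lo=0(1)+hi=6(55)=56
lo=0(1)+hi=5(54)=55

Yes: 1+54=55


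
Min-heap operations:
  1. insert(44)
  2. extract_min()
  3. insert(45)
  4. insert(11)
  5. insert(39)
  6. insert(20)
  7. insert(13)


insert(44) -> [44]
extract_min()->44, []
insert(45) -> [45]
insert(11) -> [11, 45]
insert(39) -> [11, 45, 39]
insert(20) -> [11, 20, 39, 45]
insert(13) -> [11, 13, 39, 45, 20]

Final heap: [11, 13, 39, 45, 20]


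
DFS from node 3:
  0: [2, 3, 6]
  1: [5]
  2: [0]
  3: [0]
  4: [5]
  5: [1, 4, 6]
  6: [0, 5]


Visit 3, push [0]
Visit 0, push [6, 2]
Visit 2, push []
Visit 6, push [5]
Visit 5, push [4, 1]
Visit 1, push []
Visit 4, push []

DFS order: [3, 0, 2, 6, 5, 1, 4]


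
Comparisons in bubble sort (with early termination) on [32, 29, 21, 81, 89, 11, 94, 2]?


Algorithm: bubble sort (with early termination)
Input: [32, 29, 21, 81, 89, 11, 94, 2]
Sorted: [2, 11, 21, 29, 32, 81, 89, 94]

28


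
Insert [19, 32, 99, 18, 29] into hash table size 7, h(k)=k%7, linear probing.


Insert 19: h=5 -> slot 5
Insert 32: h=4 -> slot 4
Insert 99: h=1 -> slot 1
Insert 18: h=4, 2 probes -> slot 6
Insert 29: h=1, 1 probes -> slot 2

Table: [None, 99, 29, None, 32, 19, 18]


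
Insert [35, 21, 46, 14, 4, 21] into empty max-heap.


Insert 35: [35]
Insert 21: [35, 21]
Insert 46: [46, 21, 35]
Insert 14: [46, 21, 35, 14]
Insert 4: [46, 21, 35, 14, 4]
Insert 21: [46, 21, 35, 14, 4, 21]

Final heap: [46, 21, 35, 14, 4, 21]


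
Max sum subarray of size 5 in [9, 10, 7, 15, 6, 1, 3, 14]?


[0:5]: 47
[1:6]: 39
[2:7]: 32
[3:8]: 39

Max: 47 at [0:5]


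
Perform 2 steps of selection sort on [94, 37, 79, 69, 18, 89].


Initial: [94, 37, 79, 69, 18, 89]
Step 1: min=18 at 4
  Swap: [18, 37, 79, 69, 94, 89]
Step 2: min=37 at 1
  Swap: [18, 37, 79, 69, 94, 89]

After 2 steps: [18, 37, 79, 69, 94, 89]


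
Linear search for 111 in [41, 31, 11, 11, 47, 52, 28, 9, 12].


i=0: 41!=111
i=1: 31!=111
i=2: 11!=111
i=3: 11!=111
i=4: 47!=111
i=5: 52!=111
i=6: 28!=111
i=7: 9!=111
i=8: 12!=111

Not found, 9 comps


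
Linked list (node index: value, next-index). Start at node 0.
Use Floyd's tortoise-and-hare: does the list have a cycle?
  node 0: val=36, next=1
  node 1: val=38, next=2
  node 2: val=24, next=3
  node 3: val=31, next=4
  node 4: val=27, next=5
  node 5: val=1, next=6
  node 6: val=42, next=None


Floyd's tortoise (slow, +1) and hare (fast, +2):
  init: slow=0, fast=0
  step 1: slow=1, fast=2
  step 2: slow=2, fast=4
  step 3: slow=3, fast=6
  step 4: fast -> None, no cycle

Cycle: no


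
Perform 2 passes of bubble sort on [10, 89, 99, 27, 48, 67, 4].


Initial: [10, 89, 99, 27, 48, 67, 4]
Pass 1: [10, 89, 27, 48, 67, 4, 99] (4 swaps)
Pass 2: [10, 27, 48, 67, 4, 89, 99] (4 swaps)

After 2 passes: [10, 27, 48, 67, 4, 89, 99]


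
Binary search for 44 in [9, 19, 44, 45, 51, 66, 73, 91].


Step 1: lo=0, hi=7, mid=3, val=45
Step 2: lo=0, hi=2, mid=1, val=19
Step 3: lo=2, hi=2, mid=2, val=44

Found at index 2


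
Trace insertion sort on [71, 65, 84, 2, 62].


Initial: [71, 65, 84, 2, 62]
Insert 65: [65, 71, 84, 2, 62]
Insert 84: [65, 71, 84, 2, 62]
Insert 2: [2, 65, 71, 84, 62]
Insert 62: [2, 62, 65, 71, 84]

Sorted: [2, 62, 65, 71, 84]


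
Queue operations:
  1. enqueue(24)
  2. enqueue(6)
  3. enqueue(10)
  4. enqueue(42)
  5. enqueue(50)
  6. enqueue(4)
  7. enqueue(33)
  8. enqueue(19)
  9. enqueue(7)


enqueue(24) -> [24]
enqueue(6) -> [24, 6]
enqueue(10) -> [24, 6, 10]
enqueue(42) -> [24, 6, 10, 42]
enqueue(50) -> [24, 6, 10, 42, 50]
enqueue(4) -> [24, 6, 10, 42, 50, 4]
enqueue(33) -> [24, 6, 10, 42, 50, 4, 33]
enqueue(19) -> [24, 6, 10, 42, 50, 4, 33, 19]
enqueue(7) -> [24, 6, 10, 42, 50, 4, 33, 19, 7]

Final queue: [24, 6, 10, 42, 50, 4, 33, 19, 7]


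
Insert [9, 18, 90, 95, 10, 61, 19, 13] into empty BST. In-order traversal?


Insert 9: root
Insert 18: R from 9
Insert 90: R from 9 -> R from 18
Insert 95: R from 9 -> R from 18 -> R from 90
Insert 10: R from 9 -> L from 18
Insert 61: R from 9 -> R from 18 -> L from 90
Insert 19: R from 9 -> R from 18 -> L from 90 -> L from 61
Insert 13: R from 9 -> L from 18 -> R from 10

In-order: [9, 10, 13, 18, 19, 61, 90, 95]


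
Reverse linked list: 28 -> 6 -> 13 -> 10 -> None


Step 1: curr=28, set curr.next=prev(None) | reversed so far: 28
Step 2: curr=6, set curr.next=prev(28) | reversed so far: 6 -> 28
Step 3: curr=13, set curr.next=prev(6) | reversed so far: 13 -> 6 -> 28
Step 4: curr=10, set curr.next=prev(13) | reversed so far: 10 -> 13 -> 6 -> 28

10 -> 13 -> 6 -> 28 -> None


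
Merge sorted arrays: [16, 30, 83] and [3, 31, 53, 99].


Take 3 from B
Take 16 from A
Take 30 from A
Take 31 from B
Take 53 from B
Take 83 from A

Merged: [3, 16, 30, 31, 53, 83, 99]


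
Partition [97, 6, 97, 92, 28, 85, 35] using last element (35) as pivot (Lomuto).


Pivot: 35
  6 <= 35: swap -> [6, 97, 97, 92, 28, 85, 35]
  28 <= 35: swap -> [6, 28, 97, 92, 97, 85, 35]
Place pivot at 2: [6, 28, 35, 92, 97, 85, 97]

Partitioned: [6, 28, 35, 92, 97, 85, 97]


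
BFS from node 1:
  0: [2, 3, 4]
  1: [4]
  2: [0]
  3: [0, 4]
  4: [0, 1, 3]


Visit 1, enqueue [4]
Visit 4, enqueue [0, 3]
Visit 0, enqueue [2]
Visit 3, enqueue []
Visit 2, enqueue []

BFS order: [1, 4, 0, 3, 2]


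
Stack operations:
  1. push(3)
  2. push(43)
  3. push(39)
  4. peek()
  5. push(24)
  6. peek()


push(3) -> [3]
push(43) -> [3, 43]
push(39) -> [3, 43, 39]
peek()->39
push(24) -> [3, 43, 39, 24]
peek()->24

Final stack: [3, 43, 39, 24]


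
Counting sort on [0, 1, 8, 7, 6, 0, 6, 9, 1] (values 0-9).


Input: [0, 1, 8, 7, 6, 0, 6, 9, 1]
Counts: [2, 2, 0, 0, 0, 0, 2, 1, 1, 1]

Sorted: [0, 0, 1, 1, 6, 6, 7, 8, 9]


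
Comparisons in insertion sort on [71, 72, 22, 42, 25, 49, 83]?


Algorithm: insertion sort
Input: [71, 72, 22, 42, 25, 49, 83]
Sorted: [22, 25, 42, 49, 71, 72, 83]

14


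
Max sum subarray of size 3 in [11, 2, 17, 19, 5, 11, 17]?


[0:3]: 30
[1:4]: 38
[2:5]: 41
[3:6]: 35
[4:7]: 33

Max: 41 at [2:5]


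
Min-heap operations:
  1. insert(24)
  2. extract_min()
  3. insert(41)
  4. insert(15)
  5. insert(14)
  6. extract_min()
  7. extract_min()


insert(24) -> [24]
extract_min()->24, []
insert(41) -> [41]
insert(15) -> [15, 41]
insert(14) -> [14, 41, 15]
extract_min()->14, [15, 41]
extract_min()->15, [41]

Final heap: [41]


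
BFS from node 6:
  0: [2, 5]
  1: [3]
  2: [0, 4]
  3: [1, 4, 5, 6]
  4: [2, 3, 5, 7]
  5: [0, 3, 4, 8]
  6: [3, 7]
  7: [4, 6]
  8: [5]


Visit 6, enqueue [3, 7]
Visit 3, enqueue [1, 4, 5]
Visit 7, enqueue []
Visit 1, enqueue []
Visit 4, enqueue [2]
Visit 5, enqueue [0, 8]
Visit 2, enqueue []
Visit 0, enqueue []
Visit 8, enqueue []

BFS order: [6, 3, 7, 1, 4, 5, 2, 0, 8]


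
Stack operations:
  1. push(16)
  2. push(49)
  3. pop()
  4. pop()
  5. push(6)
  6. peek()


push(16) -> [16]
push(49) -> [16, 49]
pop()->49, [16]
pop()->16, []
push(6) -> [6]
peek()->6

Final stack: [6]


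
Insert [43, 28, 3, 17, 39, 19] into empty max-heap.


Insert 43: [43]
Insert 28: [43, 28]
Insert 3: [43, 28, 3]
Insert 17: [43, 28, 3, 17]
Insert 39: [43, 39, 3, 17, 28]
Insert 19: [43, 39, 19, 17, 28, 3]

Final heap: [43, 39, 19, 17, 28, 3]


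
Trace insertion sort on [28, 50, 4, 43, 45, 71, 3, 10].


Initial: [28, 50, 4, 43, 45, 71, 3, 10]
Insert 50: [28, 50, 4, 43, 45, 71, 3, 10]
Insert 4: [4, 28, 50, 43, 45, 71, 3, 10]
Insert 43: [4, 28, 43, 50, 45, 71, 3, 10]
Insert 45: [4, 28, 43, 45, 50, 71, 3, 10]
Insert 71: [4, 28, 43, 45, 50, 71, 3, 10]
Insert 3: [3, 4, 28, 43, 45, 50, 71, 10]
Insert 10: [3, 4, 10, 28, 43, 45, 50, 71]

Sorted: [3, 4, 10, 28, 43, 45, 50, 71]


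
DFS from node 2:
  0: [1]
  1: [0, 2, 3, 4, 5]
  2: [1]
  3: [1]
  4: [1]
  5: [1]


Visit 2, push [1]
Visit 1, push [5, 4, 3, 0]
Visit 0, push []
Visit 3, push []
Visit 4, push []
Visit 5, push []

DFS order: [2, 1, 0, 3, 4, 5]


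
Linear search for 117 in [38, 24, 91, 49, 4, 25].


i=0: 38!=117
i=1: 24!=117
i=2: 91!=117
i=3: 49!=117
i=4: 4!=117
i=5: 25!=117

Not found, 6 comps


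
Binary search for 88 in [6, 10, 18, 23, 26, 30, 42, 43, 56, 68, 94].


Step 1: lo=0, hi=10, mid=5, val=30
Step 2: lo=6, hi=10, mid=8, val=56
Step 3: lo=9, hi=10, mid=9, val=68
Step 4: lo=10, hi=10, mid=10, val=94

Not found


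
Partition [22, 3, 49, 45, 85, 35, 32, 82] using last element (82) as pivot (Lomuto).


Pivot: 82
  22 <= 82: advance i (no swap)
  3 <= 82: advance i (no swap)
  49 <= 82: advance i (no swap)
  45 <= 82: advance i (no swap)
  35 <= 82: swap -> [22, 3, 49, 45, 35, 85, 32, 82]
  32 <= 82: swap -> [22, 3, 49, 45, 35, 32, 85, 82]
Place pivot at 6: [22, 3, 49, 45, 35, 32, 82, 85]

Partitioned: [22, 3, 49, 45, 35, 32, 82, 85]


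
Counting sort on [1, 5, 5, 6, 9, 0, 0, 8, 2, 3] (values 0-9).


Input: [1, 5, 5, 6, 9, 0, 0, 8, 2, 3]
Counts: [2, 1, 1, 1, 0, 2, 1, 0, 1, 1]

Sorted: [0, 0, 1, 2, 3, 5, 5, 6, 8, 9]


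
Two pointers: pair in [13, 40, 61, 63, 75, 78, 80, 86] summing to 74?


lo=0(13)+hi=7(86)=99
lo=0(13)+hi=6(80)=93
lo=0(13)+hi=5(78)=91
lo=0(13)+hi=4(75)=88
lo=0(13)+hi=3(63)=76
lo=0(13)+hi=2(61)=74

Yes: 13+61=74


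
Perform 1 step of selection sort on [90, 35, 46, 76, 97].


Initial: [90, 35, 46, 76, 97]
Step 1: min=35 at 1
  Swap: [35, 90, 46, 76, 97]

After 1 step: [35, 90, 46, 76, 97]


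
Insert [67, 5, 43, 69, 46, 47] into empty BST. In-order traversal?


Insert 67: root
Insert 5: L from 67
Insert 43: L from 67 -> R from 5
Insert 69: R from 67
Insert 46: L from 67 -> R from 5 -> R from 43
Insert 47: L from 67 -> R from 5 -> R from 43 -> R from 46

In-order: [5, 43, 46, 47, 67, 69]


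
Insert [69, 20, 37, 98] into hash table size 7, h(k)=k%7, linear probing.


Insert 69: h=6 -> slot 6
Insert 20: h=6, 1 probes -> slot 0
Insert 37: h=2 -> slot 2
Insert 98: h=0, 1 probes -> slot 1

Table: [20, 98, 37, None, None, None, 69]


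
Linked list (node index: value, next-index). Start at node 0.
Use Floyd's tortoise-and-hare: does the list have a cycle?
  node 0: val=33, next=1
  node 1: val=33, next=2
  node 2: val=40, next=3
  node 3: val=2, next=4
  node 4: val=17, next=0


Floyd's tortoise (slow, +1) and hare (fast, +2):
  init: slow=0, fast=0
  step 1: slow=1, fast=2
  step 2: slow=2, fast=4
  step 3: slow=3, fast=1
  step 4: slow=4, fast=3
  step 5: slow=0, fast=0
  slow == fast at node 0: cycle detected

Cycle: yes
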